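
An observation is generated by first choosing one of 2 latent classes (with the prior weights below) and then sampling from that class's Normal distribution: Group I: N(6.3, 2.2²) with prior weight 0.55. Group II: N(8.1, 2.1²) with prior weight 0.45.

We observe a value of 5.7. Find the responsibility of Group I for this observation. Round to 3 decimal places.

The responsibility of component k is w_k f_k(x) divided by Σ_j w_j f_j(x).
Component likelihoods at x = 5.7:
  p_I = (1/(2.2·√(2π)))·exp(−(5.7−6.3)²/(2·2.2²)) = 0.181337·exp(-0.03719) = 0.174717
  p_II = (1/(2.1·√(2π)))·exp(−(5.7−8.1)²/(2·2.1²)) = 0.189973·exp(-0.65306) = 0.0988712
Weight by the priors:
  w_I·p_I = 0.55 × 0.174717 = 0.0960945
  w_II·p_II = 0.45 × 0.0988712 = 0.044492
Denominator: 0.0960945 + 0.044492 = 0.140587
P(Group I | data) = 0.0960945 / 0.140587 ≈ 0.684

0.684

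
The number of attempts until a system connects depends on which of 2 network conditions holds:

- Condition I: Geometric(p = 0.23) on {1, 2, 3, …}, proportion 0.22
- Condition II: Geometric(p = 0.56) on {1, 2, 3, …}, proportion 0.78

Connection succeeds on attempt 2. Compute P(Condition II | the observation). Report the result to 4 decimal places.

0.8314

The responsibility of component k is π_k f_k(x) divided by Σ_j π_j f_j(x).
Evaluate each component's likelihood at the observed value:
  L_I = 0.1771
  L_II = 0.2464
Multiply by the mixture weights:
  π_I·L_I = 0.22 × 0.1771 = 0.038962
  π_II·L_II = 0.78 × 0.2464 = 0.192192
Normaliser: 0.038962 + 0.192192 = 0.231154
Responsibility of Condition II: 0.192192 / 0.231154 ≈ 0.8314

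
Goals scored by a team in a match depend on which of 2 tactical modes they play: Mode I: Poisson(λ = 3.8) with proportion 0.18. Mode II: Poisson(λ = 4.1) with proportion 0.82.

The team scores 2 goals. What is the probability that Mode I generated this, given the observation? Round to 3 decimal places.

0.203

By Bayes' theorem, P(k | x) = P(Z=k) f_k(x) / Σ_j P(Z=j) f_j(x).
Poisson probabilities:
  L_I = 0.161517
  L_II = 0.139293
Weight by the priors:
  P(Z=I)·L_I = 0.18 × 0.161517 = 0.0290731
  P(Z=II)·L_II = 0.82 × 0.139293 = 0.114221
Denominator: 0.0290731 + 0.114221 = 0.143294
P(Mode I | data) ≈ 0.203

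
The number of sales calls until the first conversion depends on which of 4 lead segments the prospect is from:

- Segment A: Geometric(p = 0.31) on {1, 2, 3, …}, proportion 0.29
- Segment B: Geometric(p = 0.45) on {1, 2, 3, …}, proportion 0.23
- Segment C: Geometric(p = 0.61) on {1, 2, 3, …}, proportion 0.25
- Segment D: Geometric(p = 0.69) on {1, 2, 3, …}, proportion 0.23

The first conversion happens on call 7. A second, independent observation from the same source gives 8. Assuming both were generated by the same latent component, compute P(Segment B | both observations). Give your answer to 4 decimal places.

P(component k | x) = π_k·f_k(x) / marginal(x), where marginal(x) = Σ_j π_j·f_j(x).
Since both observations come from the same component, the likelihood for component k is f_k(x₁)·f_k(x₂).
  p_A = [0.0334546] × [0.0230837] = 0.000772256
  p_B = [0.0124563] × [0.00685096] = 8.53375e-05
  p_C = [0.00214643] × [0.000837109] = 1.7968e-06
  p_D = [0.000612378] × [0.000189837] = 1.16252e-07
Unnormalised posteriors:
  π_A·p_A = 0.29 × 0.000772256 = 0.000223954
  π_B·p_B = 0.23 × 8.53375e-05 = 1.96276e-05
  π_C·p_C = 0.25 × 1.7968e-06 = 4.492e-07
  π_D·p_D = 0.23 × 1.16252e-07 = 2.67379e-08
Marginal: 0.000223954 + 1.96276e-05 + 4.492e-07 + 2.67379e-08 = 0.000244058
Responsibility of Segment B: 1.96276e-05 / 0.000244058 ≈ 0.0804

0.0804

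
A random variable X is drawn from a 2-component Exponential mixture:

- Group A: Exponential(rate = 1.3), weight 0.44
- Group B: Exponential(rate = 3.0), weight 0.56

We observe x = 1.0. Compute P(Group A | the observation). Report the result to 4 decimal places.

Apply Bayes' rule: the posterior for each component is proportional to its prior times its likelihood at x.
Evaluate each component's likelihood at the observed value:
  f_A = 0.354291
  f_B = 0.149361
Unnormalised posteriors:
  P(Z=A)·f_A = 0.44 × 0.354291 = 0.155888
  P(Z=B)·f_B = 0.56 × 0.149361 = 0.0836423
Evidence: 0.155888 + 0.0836423 = 0.23953
P(Group A | data) ≈ 0.6508

0.6508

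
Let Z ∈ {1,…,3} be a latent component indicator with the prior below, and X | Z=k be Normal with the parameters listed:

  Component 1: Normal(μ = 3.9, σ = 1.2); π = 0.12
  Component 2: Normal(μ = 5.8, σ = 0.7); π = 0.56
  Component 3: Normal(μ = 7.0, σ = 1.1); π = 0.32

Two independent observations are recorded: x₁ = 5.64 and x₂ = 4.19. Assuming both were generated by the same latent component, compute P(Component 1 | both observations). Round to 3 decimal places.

0.252

Posterior ∝ prior × likelihood, so P(k | x) ∝ π_k f_k(x); normalise over all components.
Since both observations come from the same component, the likelihood for component k is f_k(x₁)·f_k(x₂).
  f_1 = [(1/(1.2·√(2π)))·exp(−(5.64−3.9)²/(2·1.2²)) = 0.332452·exp(-1.05125) = 0.116192] × [0.322884] = 0.0375166
  f_2 = [(1/(0.7·√(2π)))·exp(−(5.64−5.8)²/(2·0.7²)) = 0.569918·exp(-0.02612) = 0.555223] × [0.0404672] = 0.0224683
  f_3 = [(1/(1.1·√(2π)))·exp(−(5.64−7.0)²/(2·1.1²)) = 0.362675·exp(-0.76430) = 0.168883] × [0.0138829] = 0.00234459
Multiply by the mixture weights:
  π_1·f_1 = 0.12 × 0.0375166 = 0.00450199
  π_2·f_2 = 0.56 × 0.0224683 = 0.0125823
  π_3·f_3 = 0.32 × 0.00234459 = 0.000750268
Sum: 0.00450199 + 0.0125823 + 0.000750268 = 0.0178345
P(Component 1 | x) ≈ 0.252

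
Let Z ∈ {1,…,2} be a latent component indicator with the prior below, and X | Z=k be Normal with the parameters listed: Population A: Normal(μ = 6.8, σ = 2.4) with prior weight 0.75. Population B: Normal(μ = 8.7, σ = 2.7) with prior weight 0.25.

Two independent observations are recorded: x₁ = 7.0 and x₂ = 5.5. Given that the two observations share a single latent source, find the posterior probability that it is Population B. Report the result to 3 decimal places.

0.111

By Bayes' theorem, P(k | x) = π_k f_k(x) / Σ_j π_j f_j(x).
Since both observations come from the same component, the likelihood for component k is f_k(x₁)·f_k(x₂).
  L_A = [0.16565] × [0.143545] = 0.0237782
  L_B = [0.121189] × [0.0732028] = 0.00887134
Unnormalised posteriors:
  π_A·L_A = 0.75 × 0.0237782 = 0.0178336
  π_B·L_B = 0.25 × 0.00887134 = 0.00221784
Normaliser: 0.0178336 + 0.00221784 = 0.0200514
P(Population B | x₁,x₂) = 0.00221784 / 0.0200514 ≈ 0.111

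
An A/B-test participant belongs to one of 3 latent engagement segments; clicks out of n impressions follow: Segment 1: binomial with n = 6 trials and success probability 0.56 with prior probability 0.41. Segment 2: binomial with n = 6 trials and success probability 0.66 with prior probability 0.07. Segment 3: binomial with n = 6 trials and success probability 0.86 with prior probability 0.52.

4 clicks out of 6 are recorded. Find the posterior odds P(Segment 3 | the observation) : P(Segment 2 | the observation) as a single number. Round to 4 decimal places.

3.6310

The posterior odds equal the prior odds times the likelihood ratio: (P(Z=i)/P(Z=j))·(f_i(x)/f_j(x)).
Component likelihoods at x = 4 clicks out of 6:
  L_1 = 0.285594
  L_2 = 0.329022
  L_3 = 0.16082
Odds = (0.52/0.07) × (0.16082/0.329022) = 7.42857 × 0.488783 ≈ 3.6310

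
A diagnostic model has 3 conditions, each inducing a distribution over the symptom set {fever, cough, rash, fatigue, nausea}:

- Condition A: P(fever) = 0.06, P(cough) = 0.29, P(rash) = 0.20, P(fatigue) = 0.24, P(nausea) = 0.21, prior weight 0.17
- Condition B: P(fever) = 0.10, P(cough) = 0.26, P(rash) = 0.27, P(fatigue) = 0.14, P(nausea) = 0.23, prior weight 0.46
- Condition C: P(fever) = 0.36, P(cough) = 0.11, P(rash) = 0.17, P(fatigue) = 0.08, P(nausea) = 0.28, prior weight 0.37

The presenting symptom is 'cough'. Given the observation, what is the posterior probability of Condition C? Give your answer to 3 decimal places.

Apply Bayes' rule: the posterior for each component is proportional to its prior times its likelihood at x.
Categorical probabilities:
  f_A = P(cough | comp) = 0.29
  f_B = P(cough | comp) = 0.26
  f_C = P(cough | comp) = 0.11
Unnormalised posteriors:
  π_A·f_A = 0.17 × 0.29 = 0.0493
  π_B·f_B = 0.46 × 0.26 = 0.1196
  π_C·f_C = 0.37 × 0.11 = 0.0407
Evidence: 0.0493 + 0.1196 + 0.0407 = 0.2096
P(Condition C | data) ≈ 0.194

0.194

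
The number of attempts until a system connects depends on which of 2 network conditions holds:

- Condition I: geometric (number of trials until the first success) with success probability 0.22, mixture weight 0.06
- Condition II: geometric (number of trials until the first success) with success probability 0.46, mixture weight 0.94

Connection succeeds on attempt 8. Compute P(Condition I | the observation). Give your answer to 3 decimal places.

0.286

The responsibility of component k is π_k f_k(x) divided by Σ_j π_j f_j(x).
Geometric probabilities:
  f_I = 0.0386443
  f_II = 0.00615906
Prior × likelihood for each component:
  π_I·f_I = 0.06 × 0.0386443 = 0.00231866
  π_II·f_II = 0.94 × 0.00615906 = 0.00578951
Sum: 0.00231866 + 0.00578951 = 0.00810817
P(Condition I | the observation) ≈ 0.286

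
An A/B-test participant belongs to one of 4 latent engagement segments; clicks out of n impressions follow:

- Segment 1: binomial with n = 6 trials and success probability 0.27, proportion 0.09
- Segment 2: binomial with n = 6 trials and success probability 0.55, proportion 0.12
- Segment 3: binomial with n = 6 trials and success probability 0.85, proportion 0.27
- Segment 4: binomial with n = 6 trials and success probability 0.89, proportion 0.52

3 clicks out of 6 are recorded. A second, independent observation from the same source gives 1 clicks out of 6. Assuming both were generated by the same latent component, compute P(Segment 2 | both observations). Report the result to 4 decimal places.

0.3235

Posterior ∝ prior × likelihood, so P(k | x) ∝ π_k f_k(x); normalise over all components.
Since both observations come from the same component, the likelihood for component k is f_k(x₁)·f_k(x₂).
  L_1 = [C(6,3)·0.27^3·0.73^3 = 20·0.019683·0.389017 = 0.15314] × [0.335838] = 0.0514303
  L_2 = [C(6,3)·0.55^3·0.45^3 = 20·0.166375·0.091125 = 0.303218] × [0.0608943] = 0.0184643
  L_3 = [C(6,3)·0.85^3·0.15^3 = 20·0.614125·0.003375 = 0.0414534] × [0.000387281] = 1.60541e-05
  L_4 = [C(6,3)·0.89^3·0.11^3 = 20·0.704969·0.001331 = 0.0187663] × [8.60012e-05] = 1.61392e-06
Unnormalised posteriors:
  π_1·L_1 = 0.09 × 0.0514303 = 0.00462873
  π_2·L_2 = 0.12 × 0.0184643 = 0.00221571
  π_3·L_3 = 0.27 × 1.60541e-05 = 4.33462e-06
  π_4·L_4 = 0.52 × 1.61392e-06 = 8.3924e-07
Evidence: 0.00462873 + 0.00221571 + 4.33462e-06 + 8.3924e-07 = 0.00684961
P(Segment 2 | x₁,x₂) ≈ 0.3235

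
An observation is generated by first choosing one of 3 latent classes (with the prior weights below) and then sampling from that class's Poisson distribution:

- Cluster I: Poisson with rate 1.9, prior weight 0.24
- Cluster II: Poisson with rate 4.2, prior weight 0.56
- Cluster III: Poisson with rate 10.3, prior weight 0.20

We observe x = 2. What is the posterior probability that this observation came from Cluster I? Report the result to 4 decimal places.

By Bayes' theorem, P(k | x) = w_k f_k(x) / Σ_j w_j f_j(x).
Evaluate each component's likelihood at the observed value:
  p_I = e^(−1.9)·1.9^2/2! = 0.269971
  p_II = e^(−4.2)·4.2^2/2! = 0.132261
  p_III = e^(−10.3)·10.3^2/2! = 0.00178407
Weight by the priors:
  w_I·p_I = 0.24 × 0.269971 = 0.0647931
  w_II·p_II = 0.56 × 0.132261 = 0.0740662
  w_III·p_III = 0.20 × 0.00178407 = 0.000356814
Normaliser: 0.0647931 + 0.0740662 + 0.000356814 = 0.139216
Responsibility of Cluster I: 0.0647931 / 0.139216 ≈ 0.4654

0.4654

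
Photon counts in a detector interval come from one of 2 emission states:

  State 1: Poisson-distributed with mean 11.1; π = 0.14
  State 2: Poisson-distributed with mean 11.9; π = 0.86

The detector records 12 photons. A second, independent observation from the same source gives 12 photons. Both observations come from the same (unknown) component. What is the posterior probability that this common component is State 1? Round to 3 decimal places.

Posterior ∝ prior × likelihood, so P(k | x) ∝ π_k f_k(x); normalise over all components.
Since both observations come from the same component, the likelihood for component k is f_k(x₁)·f_k(x₂).
  L_1 = [e^(−11.1)·11.1^12/12! = 0.110375] × [0.110375] = 0.0121826
  L_2 = [e^(−11.9)·11.9^12/12! = 0.11432] × [0.11432] = 0.0130691
Weight by the priors:
  π_1·L_1 = 0.14 × 0.0121826 = 0.00170556
  π_2·L_2 = 0.86 × 0.0130691 = 0.0112394
Sum: 0.00170556 + 0.0112394 = 0.012945
So the posterior for State 1 is 0.00170556 / 0.012945 ≈ 0.132.

0.132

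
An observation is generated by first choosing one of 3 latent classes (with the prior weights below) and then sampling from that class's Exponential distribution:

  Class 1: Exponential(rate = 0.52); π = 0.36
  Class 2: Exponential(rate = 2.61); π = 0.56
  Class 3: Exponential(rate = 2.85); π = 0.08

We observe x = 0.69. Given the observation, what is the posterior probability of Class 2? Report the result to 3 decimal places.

0.597

By Bayes' theorem, P(k | x) = w_k f_k(x) / Σ_j w_j f_j(x).
Component likelihoods at x = 0.69:
  p_1 = 0.52·e^(−0.52·0.69) = 0.52·e^(−0.3588) = 0.363227
  p_2 = 2.61·e^(−2.61·0.69) = 2.61·e^(−1.8009) = 0.431042
  p_3 = 2.85·e^(−2.85·0.69) = 2.85·e^(−1.9665) = 0.398846
Prior × likelihood for each component:
  w_1·p_1 = 0.36 × 0.363227 = 0.130762
  w_2·p_2 = 0.56 × 0.431042 = 0.241384
  w_3·p_3 = 0.08 × 0.398846 = 0.0319076
Evidence: 0.130762 + 0.241384 + 0.0319076 = 0.404053
Responsibility of Class 2: 0.241384 / 0.404053 ≈ 0.597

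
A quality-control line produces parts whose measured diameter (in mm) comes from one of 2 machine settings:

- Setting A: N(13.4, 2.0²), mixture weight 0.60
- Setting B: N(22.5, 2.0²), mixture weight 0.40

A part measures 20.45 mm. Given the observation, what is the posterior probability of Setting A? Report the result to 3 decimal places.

0.005

By Bayes' theorem, P(k | x) = w_k f_k(x) / Σ_j w_j f_j(x).
Component likelihoods at x = 20.45 mm:
  f_A = 0.000399659
  f_B = 0.117961
Weight by the priors:
  w_A·f_A = 0.60 × 0.000399659 = 0.000239796
  w_B·f_B = 0.40 × 0.117961 = 0.0471845
Sum: 0.000239796 + 0.0471845 = 0.0474243
P(Setting A | the observation) = 0.000239796 / 0.0474243 ≈ 0.005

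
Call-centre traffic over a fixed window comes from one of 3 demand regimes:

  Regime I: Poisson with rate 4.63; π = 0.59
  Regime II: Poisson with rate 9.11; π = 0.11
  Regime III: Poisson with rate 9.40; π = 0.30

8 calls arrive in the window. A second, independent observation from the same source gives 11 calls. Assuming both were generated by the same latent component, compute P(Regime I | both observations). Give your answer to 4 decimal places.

0.0280

Apply Bayes' rule: the posterior for each component is proportional to its prior times its likelihood at x.
Since both observations come from the same component, the likelihood for component k is f_k(x₁)·f_k(x₂).
  f_I = [0.0510909] × [0.00512214] = 0.000261695
  f_II = [0.130078] × [0.0993399] = 0.0129219
  f_III = [0.125065] × [0.104926] = 0.0131225
Weight by the priors:
  w_I·f_I = 0.59 × 0.000261695 = 0.0001544
  w_II·f_II = 0.11 × 0.0129219 = 0.00142141
  w_III·f_III = 0.30 × 0.0131225 = 0.00393675
Denominator: 0.0001544 + 0.00142141 + 0.00393675 = 0.00551256
Responsibility of Regime I: 0.0001544 / 0.00551256 ≈ 0.0280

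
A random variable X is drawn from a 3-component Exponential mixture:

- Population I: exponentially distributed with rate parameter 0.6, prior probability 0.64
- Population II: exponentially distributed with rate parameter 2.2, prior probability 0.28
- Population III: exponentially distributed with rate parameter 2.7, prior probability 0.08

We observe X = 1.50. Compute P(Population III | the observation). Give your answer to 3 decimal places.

0.021

P(component k | x) = π_k·f_k(x) / marginal(x), where marginal(x) = Σ_j π_j·f_j(x).
Component likelihoods at x = 1.50:
  p_I = 0.6·e^(−0.6·1.50) = 0.6·e^(−0.9000) = 0.243942
  p_II = 2.2·e^(−2.2·1.50) = 2.2·e^(−3.3000) = 0.081143
  p_III = 2.7·e^(−2.7·1.50) = 2.7·e^(−4.0500) = 0.0470404
Weight by the priors:
  π_I·p_I = 0.64 × 0.243942 = 0.156123
  π_II·p_II = 0.28 × 0.081143 = 0.02272
  π_III·p_III = 0.08 × 0.0470404 = 0.00376323
Marginal: 0.156123 + 0.02272 + 0.00376323 = 0.182606
P(Population III | the observation) ≈ 0.021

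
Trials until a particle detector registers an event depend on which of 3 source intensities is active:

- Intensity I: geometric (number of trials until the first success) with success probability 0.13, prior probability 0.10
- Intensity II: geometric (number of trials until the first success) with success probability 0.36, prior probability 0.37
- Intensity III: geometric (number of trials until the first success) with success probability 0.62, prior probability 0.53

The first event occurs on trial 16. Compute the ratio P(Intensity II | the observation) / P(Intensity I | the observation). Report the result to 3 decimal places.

Since P(k|x) ∝ π_k f_k(x), the posterior odds are π_i f_i(x) / (π_j f_j(x)).
Component likelihoods at x = 16:
  L_I = 0.13·(1−0.13)^15 = 0.13·0.123819 = 0.0160965
  L_II = 0.36·(1−0.36)^15 = 0.36·0.00123794 = 0.000445658
  L_III = 0.62·(1−0.62)^15 = 0.62·4.97455e-07 = 3.08422e-07
Posterior odds = (π_II·L_II) / (π_I·L_I) = (0.37·0.000445658) / (0.10·0.0160965) = 0.000164894 / 0.00160965 ≈ 0.102

0.102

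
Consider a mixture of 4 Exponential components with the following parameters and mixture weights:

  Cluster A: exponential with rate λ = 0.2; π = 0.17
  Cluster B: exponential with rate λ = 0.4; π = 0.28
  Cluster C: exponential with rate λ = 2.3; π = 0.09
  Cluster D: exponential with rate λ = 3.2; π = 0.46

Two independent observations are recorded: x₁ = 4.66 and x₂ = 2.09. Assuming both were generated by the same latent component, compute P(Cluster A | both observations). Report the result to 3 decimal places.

The responsibility of component k is π_k f_k(x) divided by Σ_j π_j f_j(x).
Since both observations come from the same component, the likelihood for component k is f_k(x₁)·f_k(x₂).
  L_A = [0.2·e^(−0.2·4.66) = 0.2·e^(−0.9320) = 0.0787531] × [0.131672] = 0.0103696
  L_B = [0.4·e^(−0.4·4.66) = 0.4·e^(−1.8640) = 0.0620205] × [0.173376] = 0.0107529
  L_C = [2.3·e^(−2.3·4.66) = 2.3·e^(−10.7180) = 5.09283e-05] × [0.0187964] = 9.57269e-07
  L_D = [3.2·e^(−3.2·4.66) = 3.2·e^(−14.9120) = 1.06893e-06] × [0.00398647] = 4.26127e-09
Multiply by the mixture weights:
  π_A·L_A = 0.17 × 0.0103696 = 0.00176283
  π_B·L_B = 0.28 × 0.0107529 = 0.00301081
  π_C·L_C = 0.09 × 9.57269e-07 = 8.61542e-08
  π_D·L_D = 0.46 × 4.26127e-09 = 1.96018e-09
Denominator: 0.00176283 + 0.00301081 + 8.61542e-08 + 1.96018e-09 = 0.00477373
P(Cluster A | x₁, x₂) ≈ 0.369

0.369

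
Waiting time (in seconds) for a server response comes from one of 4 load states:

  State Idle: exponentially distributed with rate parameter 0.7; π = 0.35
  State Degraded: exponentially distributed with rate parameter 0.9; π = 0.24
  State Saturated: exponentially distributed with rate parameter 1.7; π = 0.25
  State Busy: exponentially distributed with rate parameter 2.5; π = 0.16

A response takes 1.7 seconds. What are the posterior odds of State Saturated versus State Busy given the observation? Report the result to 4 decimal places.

4.1397

The posterior odds equal the prior odds times the likelihood ratio: (w_i/w_j)·(f_i(x)/f_j(x)).
Component likelihoods at x = 1.7 seconds:
  p_Idle = 0.212955
  p_Degraded = 0.194882
  p_Saturated = 0.0944796
  p_Busy = 0.0356606
Odds = (0.25/0.16) × (0.0944796/0.0356606) = 1.5625 × 2.64941 ≈ 4.1397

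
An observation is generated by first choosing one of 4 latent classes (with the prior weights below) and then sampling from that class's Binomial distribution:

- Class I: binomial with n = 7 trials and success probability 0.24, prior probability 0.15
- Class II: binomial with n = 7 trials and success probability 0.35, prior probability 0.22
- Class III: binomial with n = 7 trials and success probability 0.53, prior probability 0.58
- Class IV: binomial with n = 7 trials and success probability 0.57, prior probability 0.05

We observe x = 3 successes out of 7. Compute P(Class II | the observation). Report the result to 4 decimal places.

0.2438

P(component k | x) = π_k·f_k(x) / marginal(x), where marginal(x) = Σ_j π_j·f_j(x).
Binomial probabilities:
  L_I = C(7,3)·0.24^3·0.76^4 = 35·0.013824·0.333622 = 0.16142
  L_II = C(7,3)·0.35^3·0.65^4 = 35·0.042875·0.178506 = 0.267871
  L_III = C(7,3)·0.53^3·0.47^4 = 35·0.148877·0.0487968 = 0.254265
  L_IV = C(7,3)·0.57^3·0.43^4 = 35·0.185193·0.034188 = 0.221598
Prior × likelihood for each component:
  π_I·L_I = 0.15 × 0.16142 = 0.0242129
  π_II·L_II = 0.22 × 0.267871 = 0.0589316
  π_III·L_III = 0.58 × 0.254265 = 0.147474
  π_IV·L_IV = 0.05 × 0.221598 = 0.0110799
Denominator: 0.0242129 + 0.0589316 + 0.147474 + 0.0110799 = 0.241698
Responsibility of Class II: 0.0589316 / 0.241698 ≈ 0.2438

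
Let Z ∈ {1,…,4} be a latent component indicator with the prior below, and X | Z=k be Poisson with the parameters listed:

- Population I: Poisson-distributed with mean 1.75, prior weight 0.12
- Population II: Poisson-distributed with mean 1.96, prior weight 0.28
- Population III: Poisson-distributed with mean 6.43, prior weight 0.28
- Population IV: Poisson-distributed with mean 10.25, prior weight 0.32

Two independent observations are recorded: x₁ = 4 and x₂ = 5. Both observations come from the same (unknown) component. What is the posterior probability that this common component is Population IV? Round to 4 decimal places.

Posterior ∝ prior × likelihood, so P(k | x) ∝ π_k f_k(x); normalise over all components.
Since both observations come from the same component, the likelihood for component k is f_k(x₁)·f_k(x₂).
  L_I = [e^(−1.75)·1.75^4/4! = 0.0679087] × [0.0237681] = 0.00161406
  L_II = [e^(−1.96)·1.96^4/4! = 0.0866155] × [0.0339533] = 0.00294088
  L_III = [e^(−6.43)·6.43^4/4! = 0.114847] × [0.147693] = 0.0169621
  L_IV = [e^(−10.25)·10.25^4/4! = 0.0162617] × [0.0333365] = 0.000542108
Weight by the priors:
  π_I·L_I = 0.12 × 0.00161406 = 0.000193687
  π_II·L_II = 0.28 × 0.00294088 = 0.000823447
  π_III·L_III = 0.28 × 0.0169621 = 0.00474938
  π_IV·L_IV = 0.32 × 0.000542108 = 0.000173474
Denominator: 0.000193687 + 0.000823447 + 0.00474938 + 0.000173474 = 0.00593999
So the posterior for Population IV is 0.000173474 / 0.00593999 ≈ 0.0292.

0.0292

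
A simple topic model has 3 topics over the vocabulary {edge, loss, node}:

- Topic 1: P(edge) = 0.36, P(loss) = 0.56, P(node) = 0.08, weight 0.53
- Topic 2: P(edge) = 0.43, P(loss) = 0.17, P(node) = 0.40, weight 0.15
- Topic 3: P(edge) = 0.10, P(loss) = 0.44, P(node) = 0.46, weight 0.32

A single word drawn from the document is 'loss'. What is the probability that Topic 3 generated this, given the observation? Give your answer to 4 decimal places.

The responsibility of component k is w_k f_k(x) divided by Σ_j w_j f_j(x).
Categorical probabilities:
  p_1 = 0.56
  p_2 = 0.17
  p_3 = 0.44
Unnormalised posteriors:
  w_1·p_1 = 0.53 × 0.56 = 0.2968
  w_2·p_2 = 0.15 × 0.17 = 0.0255
  w_3·p_3 = 0.32 × 0.44 = 0.1408
Sum: 0.2968 + 0.0255 + 0.1408 = 0.4631
P(Topic 3 | the observation) ≈ 0.3040

0.3040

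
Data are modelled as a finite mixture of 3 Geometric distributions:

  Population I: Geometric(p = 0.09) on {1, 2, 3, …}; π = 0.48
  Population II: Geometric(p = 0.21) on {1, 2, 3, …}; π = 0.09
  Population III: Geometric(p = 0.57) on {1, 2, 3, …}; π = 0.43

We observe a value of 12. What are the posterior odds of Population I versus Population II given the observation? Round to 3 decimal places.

The posterior odds equal the prior odds times the likelihood ratio: (π_i/π_j)·(f_i(x)/f_j(x)).
Component likelihoods at x = 12:
  L_I = 0.09·(1−0.09)^11 = 0.09·0.354369 = 0.0318932
  L_II = 0.21·(1−0.21)^11 = 0.21·0.0747994 = 0.0157079
  L_III = 0.57·(1−0.57)^11 = 0.57·9.29294e-05 = 5.29697e-05
Odds = (0.48/0.09) × (0.0318932/0.0157079) = 5.33333 × 2.03039 ≈ 10.829

10.829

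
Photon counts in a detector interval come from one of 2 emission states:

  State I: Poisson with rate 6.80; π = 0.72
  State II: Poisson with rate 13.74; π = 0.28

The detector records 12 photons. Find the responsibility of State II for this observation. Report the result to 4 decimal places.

P(component k | x) = π_k·f_k(x) / marginal(x), where marginal(x) = Σ_j π_j·f_j(x).
Component likelihoods at x = 12 photons:
  f_I = 0.0227283
  f_II = 0.101929
Unnormalised posteriors:
  π_I·f_I = 0.72 × 0.0227283 = 0.0163644
  π_II·f_II = 0.28 × 0.101929 = 0.0285401
Normaliser: 0.0163644 + 0.0285401 = 0.0449045
Responsibility of State II: 0.0285401 / 0.0449045 ≈ 0.6356

0.6356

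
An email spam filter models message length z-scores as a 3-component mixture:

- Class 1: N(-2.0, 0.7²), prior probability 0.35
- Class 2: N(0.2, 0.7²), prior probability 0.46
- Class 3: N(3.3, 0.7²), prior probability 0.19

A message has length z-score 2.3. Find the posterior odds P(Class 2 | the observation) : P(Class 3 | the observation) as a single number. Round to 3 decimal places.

The posterior odds equal the prior odds times the likelihood ratio: (π_i/π_j)·(f_i(x)/f_j(x)).
Evaluate each component's likelihood at the observed value:
  L_1 = (1/(0.7·√(2π)))·exp(−(2.3−-2.0)²/(2·0.7²)) = 0.569918·exp(-18.86735) = 3.64609e-09
  L_2 = (1/(0.7·√(2π)))·exp(−(2.3−0.2)²/(2·0.7²)) = 0.569918·exp(-4.50000) = 0.00633121
  L_3 = (1/(0.7·√(2π)))·exp(−(2.3−3.3)²/(2·0.7²)) = 0.569918·exp(-1.02041) = 0.205426
Odds = (0.46/0.19) × (0.00633121/0.205426) = 2.42105 × 0.03082 ≈ 0.075

0.075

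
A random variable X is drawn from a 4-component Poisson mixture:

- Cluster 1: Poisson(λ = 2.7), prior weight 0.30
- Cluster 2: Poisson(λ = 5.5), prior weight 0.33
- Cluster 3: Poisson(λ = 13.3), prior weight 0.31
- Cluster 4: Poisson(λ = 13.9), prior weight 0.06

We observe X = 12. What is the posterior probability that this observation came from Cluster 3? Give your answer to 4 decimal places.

By Bayes' theorem, P(k | x) = w_k f_k(x) / Σ_j w_j f_j(x).
Component likelihoods at x = 12:
  p_1 = 2.10588e-05
  p_2 = 0.00653726
  p_3 = 0.107094
  p_4 = 0.0998039
Unnormalised posteriors:
  w_1·p_1 = 0.30 × 2.10588e-05 = 6.31763e-06
  w_2·p_2 = 0.33 × 0.00653726 = 0.0021573
  w_3·p_3 = 0.31 × 0.107094 = 0.0331992
  w_4·p_4 = 0.06 × 0.0998039 = 0.00598823
Sum: 6.31763e-06 + 0.0021573 + 0.0331992 + 0.00598823 = 0.0413511
P(Cluster 3 | 12) ≈ 0.8029

0.8029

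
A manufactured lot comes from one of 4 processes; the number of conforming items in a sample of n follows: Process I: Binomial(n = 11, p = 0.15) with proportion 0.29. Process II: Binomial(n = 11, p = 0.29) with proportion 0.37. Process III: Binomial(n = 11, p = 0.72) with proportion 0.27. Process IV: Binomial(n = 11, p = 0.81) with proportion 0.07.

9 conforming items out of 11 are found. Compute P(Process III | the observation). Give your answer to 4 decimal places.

0.7424

The responsibility of component k is π_k f_k(x) divided by Σ_j π_j f_j(x).
Component likelihoods at x = 9 conforming items out of 11:
  L_I = 1.52764e-06
  L_II = 0.000402218
  L_III = 0.224218
  L_IV = 0.298013
Unnormalised posteriors:
  π_I·L_I = 0.29 × 1.52764e-06 = 4.43016e-07
  π_II·L_II = 0.37 × 0.000402218 = 0.000148821
  π_III·L_III = 0.27 × 0.224218 = 0.060539
  π_IV·L_IV = 0.07 × 0.298013 = 0.0208609
Denominator: 4.43016e-07 + 0.000148821 + 0.060539 + 0.0208609 = 0.0815491
So the posterior for Process III is 0.060539 / 0.0815491 ≈ 0.7424.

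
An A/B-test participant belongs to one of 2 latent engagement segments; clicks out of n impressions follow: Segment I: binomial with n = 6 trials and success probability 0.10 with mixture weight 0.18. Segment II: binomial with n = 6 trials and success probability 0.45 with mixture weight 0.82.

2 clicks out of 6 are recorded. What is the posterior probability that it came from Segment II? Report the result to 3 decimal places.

0.928

The responsibility of component k is π_k f_k(x) divided by Σ_j π_j f_j(x).
Evaluate each component's likelihood at the observed value:
  p_I = 0.098415
  p_II = 0.27795
Prior × likelihood for each component:
  π_I·p_I = 0.18 × 0.098415 = 0.0177147
  π_II·p_II = 0.82 × 0.27795 = 0.227919
Normaliser: 0.0177147 + 0.227919 = 0.245634
P(Segment II | data) = 0.227919 / 0.245634 ≈ 0.928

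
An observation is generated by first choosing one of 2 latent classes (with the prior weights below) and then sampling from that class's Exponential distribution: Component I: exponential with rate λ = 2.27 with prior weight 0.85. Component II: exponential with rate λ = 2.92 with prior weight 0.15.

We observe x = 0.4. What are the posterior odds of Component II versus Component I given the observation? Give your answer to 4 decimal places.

Only the two components matter; the odds are (w_i f_i(x)) / (w_j f_j(x)).
Evaluate each component's likelihood at the observed value:
  f_I = 0.915559
  f_II = 0.908086
Odds = (0.15/0.85) × (0.908086/0.915559) = 0.176471 × 0.991837 ≈ 0.1750

0.1750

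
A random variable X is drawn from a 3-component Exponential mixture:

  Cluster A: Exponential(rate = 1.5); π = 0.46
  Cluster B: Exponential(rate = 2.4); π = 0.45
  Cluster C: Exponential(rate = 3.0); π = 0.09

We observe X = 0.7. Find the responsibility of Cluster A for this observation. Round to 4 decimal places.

Posterior ∝ prior × likelihood, so P(k | x) ∝ π_k f_k(x); normalise over all components.
Exponential densities:
  p_A = 1.5·e^(−1.5·0.7) = 1.5·e^(−1.0500) = 0.524907
  p_B = 2.4·e^(−2.4·0.7) = 2.4·e^(−1.6800) = 0.447298
  p_C = 3.0·e^(−3.0·0.7) = 3.0·e^(−2.1000) = 0.367369
Prior × likelihood for each component:
  π_A·p_A = 0.46 × 0.524907 = 0.241457
  π_B·p_B = 0.45 × 0.447298 = 0.201284
  π_C·p_C = 0.09 × 0.367369 = 0.0330632
Sum: 0.241457 + 0.201284 + 0.0330632 = 0.475804
P(Cluster A | data) = 0.241457 / 0.475804 ≈ 0.5075

0.5075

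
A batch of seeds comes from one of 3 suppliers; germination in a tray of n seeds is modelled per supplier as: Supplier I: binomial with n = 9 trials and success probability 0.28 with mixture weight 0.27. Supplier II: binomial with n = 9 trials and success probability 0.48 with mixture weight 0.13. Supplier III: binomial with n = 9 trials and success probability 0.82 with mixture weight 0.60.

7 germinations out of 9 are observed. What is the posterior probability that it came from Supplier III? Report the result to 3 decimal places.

0.956

Posterior ∝ prior × likelihood, so P(k | x) ∝ w_k f_k(x); normalise over all components.
Evaluate each component's likelihood at the observed value:
  L_I = C(9,7)·0.28^7·0.72^2 = 36·0.000134929·0.5184 = 0.0025181
  L_II = C(9,7)·0.48^7·0.52^2 = 36·0.00587068·0.2704 = 0.0571476
  L_III = C(9,7)·0.82^7·0.18^2 = 36·0.249285·0.0324 = 0.290767
Multiply by the mixture weights:
  w_I·L_I = 0.27 × 0.0025181 = 0.000679888
  w_II·L_II = 0.13 × 0.0571476 = 0.00742919
  w_III·L_III = 0.60 × 0.290767 = 0.17446
Normaliser: 0.000679888 + 0.00742919 + 0.17446 = 0.182569
P(Supplier III | the observation) ≈ 0.956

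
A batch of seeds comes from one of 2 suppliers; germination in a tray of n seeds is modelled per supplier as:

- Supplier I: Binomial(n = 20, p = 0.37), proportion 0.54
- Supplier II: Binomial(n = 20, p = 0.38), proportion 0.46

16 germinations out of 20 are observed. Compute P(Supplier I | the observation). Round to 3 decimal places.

By Bayes' theorem, P(k | x) = P(Z=k) f_k(x) / Σ_j P(Z=j) f_j(x).
Component likelihoods at x = 16 germinations out of 20:
  L_I = C(20,16)·0.37^16·0.63^4 = 4845·1.23375e-07·0.15753 = 9.41637e-05
  L_II = C(20,16)·0.38^16·0.62^4 = 4845·1.89033e-07·0.147763 = 0.000135331
Multiply by the mixture weights:
  P(Z=I)·L_I = 0.54 × 9.41637e-05 = 5.08484e-05
  P(Z=II)·L_II = 0.46 × 0.000135331 = 6.22524e-05
Evidence: 5.08484e-05 + 6.22524e-05 = 0.000113101
Responsibility of Supplier I: 5.08484e-05 / 0.000113101 ≈ 0.450

0.450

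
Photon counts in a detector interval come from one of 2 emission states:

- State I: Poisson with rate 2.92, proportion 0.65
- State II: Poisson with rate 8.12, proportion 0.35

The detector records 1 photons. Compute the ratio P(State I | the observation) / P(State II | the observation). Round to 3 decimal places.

121.061

Posterior odds = (π_i f_i(x)) / (π_j f_j(x)); the normalising sum cancels.
Poisson probabilities:
  f_I = 0.157486
  f_II = 0.00241593
Odds = (0.65/0.35) × (0.157486/0.00241593) = 1.85714 × 65.1866 ≈ 121.061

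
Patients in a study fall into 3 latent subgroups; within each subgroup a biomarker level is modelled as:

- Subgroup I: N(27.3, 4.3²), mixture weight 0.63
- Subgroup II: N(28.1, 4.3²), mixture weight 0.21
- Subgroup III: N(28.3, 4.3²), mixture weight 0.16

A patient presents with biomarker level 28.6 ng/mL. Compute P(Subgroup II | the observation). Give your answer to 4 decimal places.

0.2150

The responsibility of component k is π_k f_k(x) divided by Σ_j π_j f_j(x).
Component likelihoods at x = 28.6 ng/mL:
  p_I = (1/(4.3·√(2π)))·exp(−(28.6−27.3)²/(2·4.3²)) = 0.092777·exp(-0.04570) = 0.0886327
  p_II = (1/(4.3·√(2π)))·exp(−(28.6−28.1)²/(2·4.3²)) = 0.092777·exp(-0.00676) = 0.0921522
  p_III = (1/(4.3·√(2π)))·exp(−(28.6−28.3)²/(2·4.3²)) = 0.092777·exp(-0.00243) = 0.0925518
Weight by the priors:
  π_I·p_I = 0.63 × 0.0886327 = 0.0558386
  π_II·p_II = 0.21 × 0.0921522 = 0.019352
  π_III·p_III = 0.16 × 0.0925518 = 0.0148083
Denominator: 0.0558386 + 0.019352 + 0.0148083 = 0.0899989
P(Subgroup II | x) = 0.019352 / 0.0899989 ≈ 0.2150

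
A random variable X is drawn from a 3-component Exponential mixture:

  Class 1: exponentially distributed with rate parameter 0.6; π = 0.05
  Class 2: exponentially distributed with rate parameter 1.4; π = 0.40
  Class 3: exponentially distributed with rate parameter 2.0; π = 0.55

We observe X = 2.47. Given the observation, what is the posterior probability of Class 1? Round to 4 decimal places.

The responsibility of component k is π_k f_k(x) divided by Σ_j π_j f_j(x).
Exponential densities:
  L_1 = 0.6·e^(−0.6·2.47) = 0.6·e^(−1.4820) = 0.13631
  L_2 = 1.4·e^(−1.4·2.47) = 1.4·e^(−3.4580) = 0.0440898
  L_3 = 2.0·e^(−2.0·2.47) = 2.0·e^(−4.9400) = 0.0143092
Multiply by the mixture weights:
  π_1·L_1 = 0.05 × 0.13631 = 0.00681549
  π_2·L_2 = 0.40 × 0.0440898 = 0.0176359
  π_3·L_3 = 0.55 × 0.0143092 = 0.00787006
Marginal: 0.00681549 + 0.0176359 + 0.00787006 = 0.0323214
Responsibility of Class 1: 0.00681549 / 0.0323214 ≈ 0.2109

0.2109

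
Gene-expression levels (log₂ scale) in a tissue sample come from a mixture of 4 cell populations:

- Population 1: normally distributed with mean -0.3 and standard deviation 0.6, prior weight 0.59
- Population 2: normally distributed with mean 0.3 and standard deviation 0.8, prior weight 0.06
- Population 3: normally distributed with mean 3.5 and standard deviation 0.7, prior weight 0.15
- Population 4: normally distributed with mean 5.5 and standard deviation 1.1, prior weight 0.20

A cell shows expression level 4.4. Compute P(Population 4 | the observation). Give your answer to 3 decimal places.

0.540

Apply Bayes' rule: the posterior for each component is proportional to its prior times its likelihood at x.
Evaluate each component's likelihood at the observed value:
  p_1 = (1/(0.6·√(2π)))·exp(−(4.4−-0.3)²/(2·0.6²)) = 0.664904·exp(-30.68056) = 3.15038e-14
  p_2 = (1/(0.8·√(2π)))·exp(−(4.4−0.3)²/(2·0.8²)) = 0.498678·exp(-13.13281) = 9.86988e-07
  p_3 = (1/(0.7·√(2π)))·exp(−(4.4−3.5)²/(2·0.7²)) = 0.569918·exp(-0.82653) = 0.249376
  p_4 = (1/(1.1·√(2π)))·exp(−(4.4−5.5)²/(2·1.1²)) = 0.362675·exp(-0.50000) = 0.219973
Prior × likelihood for each component:
  π_1·p_1 = 0.59 × 3.15038e-14 = 1.85872e-14
  π_2·p_2 = 0.06 × 9.86988e-07 = 5.92193e-08
  π_3·p_3 = 0.15 × 0.249376 = 0.0374064
  π_4·p_4 = 0.20 × 0.219973 = 0.0439947
Marginal: 1.85872e-14 + 5.92193e-08 + 0.0374064 + 0.0439947 = 0.0814011
So the posterior for Population 4 is 0.0439947 / 0.0814011 ≈ 0.540.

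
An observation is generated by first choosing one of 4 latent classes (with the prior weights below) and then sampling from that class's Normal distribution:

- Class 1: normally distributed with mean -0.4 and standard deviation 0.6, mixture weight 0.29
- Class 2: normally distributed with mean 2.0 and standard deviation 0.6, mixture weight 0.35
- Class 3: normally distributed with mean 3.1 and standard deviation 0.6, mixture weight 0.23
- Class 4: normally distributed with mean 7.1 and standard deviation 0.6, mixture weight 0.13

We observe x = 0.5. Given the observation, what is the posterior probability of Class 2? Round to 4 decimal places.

Apply Bayes' rule: the posterior for each component is proportional to its prior times its likelihood at x.
Evaluate each component's likelihood at the observed value:
  L_1 = 0.215863
  L_2 = 0.0292138
  L_3 = 5.56181e-05
  L_4 = 3.53137e-27
Prior × likelihood for each component:
  w_1·L_1 = 0.29 × 0.215863 = 0.0626002
  w_2·L_2 = 0.35 × 0.0292138 = 0.0102248
  w_3·L_3 = 0.23 × 5.56181e-05 = 1.27922e-05
  w_4·L_4 = 0.13 × 3.53137e-27 = 4.59078e-28
Marginal: 0.0626002 + 0.0102248 + 1.27922e-05 + 4.59078e-28 = 0.0728378
So the posterior for Class 2 is 0.0102248 / 0.0728378 ≈ 0.1404.

0.1404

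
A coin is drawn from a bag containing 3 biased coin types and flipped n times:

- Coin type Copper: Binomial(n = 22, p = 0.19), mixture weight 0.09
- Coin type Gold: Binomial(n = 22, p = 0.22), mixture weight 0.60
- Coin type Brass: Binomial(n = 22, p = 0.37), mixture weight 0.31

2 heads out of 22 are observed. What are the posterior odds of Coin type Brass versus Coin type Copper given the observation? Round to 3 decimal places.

0.086

Only the two components matter; the odds are (P(Z=i) f_i(x)) / (P(Z=j) f_j(x)).
Binomial probabilities:
  L_Copper = 0.123259
  L_Gold = 0.0776872
  L_Brass = 0.0030678
0.000951017 / 0.0110933 ≈ 0.086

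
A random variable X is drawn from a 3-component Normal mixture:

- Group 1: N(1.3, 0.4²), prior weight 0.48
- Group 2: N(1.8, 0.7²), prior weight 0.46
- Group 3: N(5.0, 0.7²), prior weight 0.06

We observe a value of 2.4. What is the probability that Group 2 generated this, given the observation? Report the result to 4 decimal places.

Apply Bayes' rule: the posterior for each component is proportional to its prior times its likelihood at x.
Normal densities:
  p_1 = (1/(0.4·√(2π)))·exp(−(2.4−1.3)²/(2·0.4²)) = 0.997356·exp(-3.78125) = 0.0227339
  p_2 = (1/(0.7·√(2π)))·exp(−(2.4−1.8)²/(2·0.7²)) = 0.569918·exp(-0.36735) = 0.394707
  p_3 = (1/(0.7·√(2π)))·exp(−(2.4−5.0)²/(2·0.7²)) = 0.569918·exp(-6.89796) = 0.000575528
Prior × likelihood for each component:
  P(Z=1)·p_1 = 0.48 × 0.0227339 = 0.0109123
  P(Z=2)·p_2 = 0.46 × 0.394707 = 0.181565
  P(Z=3)·p_3 = 0.06 × 0.000575528 = 3.45317e-05
Normaliser: 0.0109123 + 0.181565 + 3.45317e-05 = 0.192512
So the posterior for Group 2 is 0.181565 / 0.192512 ≈ 0.9431.

0.9431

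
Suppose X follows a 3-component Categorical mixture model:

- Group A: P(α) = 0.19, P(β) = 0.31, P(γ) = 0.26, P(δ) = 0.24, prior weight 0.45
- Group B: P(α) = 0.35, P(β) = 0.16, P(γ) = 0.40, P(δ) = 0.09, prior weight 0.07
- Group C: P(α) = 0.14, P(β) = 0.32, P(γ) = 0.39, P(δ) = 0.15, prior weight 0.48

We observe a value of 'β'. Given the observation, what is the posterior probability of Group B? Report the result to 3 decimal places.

0.037

By Bayes' theorem, P(k | x) = π_k f_k(x) / Σ_j π_j f_j(x).
Component likelihoods at x = 'β':
  p_A = P(β | comp) = 0.31
  p_B = P(β | comp) = 0.16
  p_C = P(β | comp) = 0.32
Weight by the priors:
  π_A·p_A = 0.45 × 0.31 = 0.1395
  π_B·p_B = 0.07 × 0.16 = 0.0112
  π_C·p_C = 0.48 × 0.32 = 0.1536
Evidence: 0.1395 + 0.0112 + 0.1536 = 0.3043
Responsibility of Group B: 0.0112 / 0.3043 ≈ 0.037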